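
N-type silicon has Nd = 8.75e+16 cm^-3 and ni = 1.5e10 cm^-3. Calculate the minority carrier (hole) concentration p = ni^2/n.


Step 1: Since Nd >> ni, n ≈ Nd = 8.75e+16 cm^-3
Step 2: p = ni^2 / n = (1.5e10)^2 / 8.75e+16
Step 3: p = 2.25e20 / 8.75e+16 = 2.57e+03 cm^-3

2.57e+03


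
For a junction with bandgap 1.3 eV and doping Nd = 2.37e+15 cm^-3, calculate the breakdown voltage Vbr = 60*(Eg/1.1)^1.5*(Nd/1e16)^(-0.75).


Step 1: Eg/1.1 = 1.3/1.1 = 1.181818
Step 2: (Eg/1.1)^1.5 = 1.181818^1.5 = 1.284772
Step 3: (Nd/1e16)^(-0.75) = (0.237)^(-0.75) = 2.944006
Step 4: Vbr = 60 * 1.284772 * 2.944006 = 226.9 V

226.9


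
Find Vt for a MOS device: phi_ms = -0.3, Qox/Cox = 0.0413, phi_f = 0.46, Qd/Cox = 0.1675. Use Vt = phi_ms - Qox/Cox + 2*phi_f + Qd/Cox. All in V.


Step 1: Vt = phi_ms - Qox/Cox + 2*phi_f + Qd/Cox
Step 2: Vt = -0.3 - 0.0413 + 2*0.46 + 0.1675
Step 3: Vt = -0.3 - 0.0413 + 0.92 + 0.1675
Step 4: Vt = 0.7462 V

0.7462


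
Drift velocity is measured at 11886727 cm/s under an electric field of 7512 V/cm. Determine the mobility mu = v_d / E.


Step 1: mu = v_d / E
Step 2: mu = 11886727 / 7512
Step 3: mu = 1582.37 cm^2/(V*s)

1582.37


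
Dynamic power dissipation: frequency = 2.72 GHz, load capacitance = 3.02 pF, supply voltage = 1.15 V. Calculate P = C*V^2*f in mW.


Step 1: V^2 = 1.15^2 = 1.3225 V^2
Step 2: P = C*V^2*f = 3.02e-12 F * 1.3225 * 2.72e9 Hz
Step 3: P = 1.0863544e-02 W
Step 4: P = 10.864 mW

10.864


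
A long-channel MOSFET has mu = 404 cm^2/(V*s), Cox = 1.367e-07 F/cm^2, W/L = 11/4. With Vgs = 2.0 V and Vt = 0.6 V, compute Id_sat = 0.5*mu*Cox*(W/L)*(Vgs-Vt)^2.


Step 1: Overdrive voltage Vov = Vgs - Vt = 2.0 - 0.6 = 1.4 V
Step 2: W/L = 11/4 = 2.75
Step 3: Id = 0.5 * 404 * 1.367e-07 * 2.75 * 1.4^2
Step 4: Id = 1.49e-04 A

1.49e-04


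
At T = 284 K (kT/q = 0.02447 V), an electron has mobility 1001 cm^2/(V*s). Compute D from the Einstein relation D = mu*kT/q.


Step 1: D = mu * (kT/q)
Step 2: D = 1001 * 0.02447
Step 3: D = 24.49 cm^2/s

24.49


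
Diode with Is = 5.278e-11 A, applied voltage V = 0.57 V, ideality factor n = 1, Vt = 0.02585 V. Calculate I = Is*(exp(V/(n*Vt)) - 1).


Step 1: V/(n*Vt) = 0.57/(1*0.02585) = 22.0503
Step 2: exp(22.0503) = 3.7698e+09
Step 3: I = 5.278e-11 * (3.7698e+09 - 1) = 1.99e-01 A

1.99e-01


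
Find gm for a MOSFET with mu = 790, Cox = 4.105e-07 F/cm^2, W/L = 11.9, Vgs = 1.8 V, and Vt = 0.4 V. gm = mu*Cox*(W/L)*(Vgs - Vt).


Step 1: Vov = Vgs - Vt = 1.8 - 0.4 = 1.4 V
Step 2: gm = mu * Cox * (W/L) * Vov
Step 3: gm = 790 * 4.105e-07 * 11.9 * 1.4 = 5.40e-03 S

5.40e-03


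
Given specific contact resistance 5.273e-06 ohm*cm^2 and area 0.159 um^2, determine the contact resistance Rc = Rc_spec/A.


Step 1: Convert area to cm^2: 0.159 um^2 = 1.5900e-09 cm^2
Step 2: Rc = Rc_spec / A = 5.273e-06 / 1.5900e-09
Step 3: Rc = 3.32e+03 ohms

3.32e+03


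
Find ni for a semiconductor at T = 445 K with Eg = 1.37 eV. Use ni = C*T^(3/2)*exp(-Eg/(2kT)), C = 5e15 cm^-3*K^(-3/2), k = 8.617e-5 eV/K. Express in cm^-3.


Step 1: Compute kT = 8.617e-5 * 445 = 0.03834565 eV
Step 2: Exponent = -Eg/(2kT) = -1.37/(2*0.03834565) = -17.86383
Step 3: T^(3/2) = 445^1.5 = 9387.29
Step 4: ni = 5e15 * 9387.29 * exp(-17.86383) = 8.19e+11 cm^-3

8.19e+11


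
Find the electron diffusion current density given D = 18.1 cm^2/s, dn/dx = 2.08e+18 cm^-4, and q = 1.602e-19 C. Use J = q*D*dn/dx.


Step 1: J = q * D * (dn/dx)
Step 2: J = 1.602e-19 * 18.1 * 2.08e+18
Step 3: J = 6.03e+00 A/cm^2

6.03e+00


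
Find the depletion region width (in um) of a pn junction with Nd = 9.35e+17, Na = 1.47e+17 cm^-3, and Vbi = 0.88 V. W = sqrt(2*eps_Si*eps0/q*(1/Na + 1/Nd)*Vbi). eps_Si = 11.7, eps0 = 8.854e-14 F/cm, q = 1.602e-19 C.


Step 1: 1/Na + 1/Nd = 1/1.47e+17 + 1/9.35e+17 = 7.87224e-18
Step 2: 2*eps*eps0/q = 2*11.7*8.854e-14/1.602e-19 = 1.293281e+07
Step 3: W^2 = 1.293281e+07 * 7.87224e-18 * 0.88 = 8.95930e-11
Step 4: W = sqrt(8.95930e-11) = 9.465e-06 cm = 0.09465 um

0.09465


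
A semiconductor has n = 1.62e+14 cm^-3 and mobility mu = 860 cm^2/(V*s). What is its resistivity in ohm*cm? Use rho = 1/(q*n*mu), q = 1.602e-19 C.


Step 1: sigma = q * n * mu = 1.602e-19 * 1.62e+14 * 860 = 2.23191e-02 S/cm
Step 2: rho = 1 / sigma = 1 / 2.23191e-02 = 44.8 ohm*cm

44.8


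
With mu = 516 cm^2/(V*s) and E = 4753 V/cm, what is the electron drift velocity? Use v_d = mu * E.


Step 1: v_d = mu * E
Step 2: v_d = 516 * 4753 = 2452548
Step 3: v_d = 2.45e+06 cm/s

2.45e+06


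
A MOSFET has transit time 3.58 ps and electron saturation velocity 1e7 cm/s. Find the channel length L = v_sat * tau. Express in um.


Step 1: tau in seconds = 3.58 ps * 1e-12 = 3.5800e-12 s
Step 2: L = v_sat * tau = 1e7 * 3.5800e-12 = 3.5800e-05 cm
Step 3: L in um = 3.5800e-05 * 1e4 = 0.358 um

0.358


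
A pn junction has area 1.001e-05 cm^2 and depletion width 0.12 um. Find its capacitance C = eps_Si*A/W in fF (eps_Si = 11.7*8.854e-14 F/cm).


Step 1: eps_Si = 11.7 * 8.854e-14 = 1.035918e-12 F/cm
Step 2: W in cm = 0.12 * 1e-4 = 1.20e-05 cm
Step 3: C = 1.035918e-12 * 1.001e-05 / 1.20e-05 = 8.641283e-13 F
Step 4: C = 864.13 fF

864.13


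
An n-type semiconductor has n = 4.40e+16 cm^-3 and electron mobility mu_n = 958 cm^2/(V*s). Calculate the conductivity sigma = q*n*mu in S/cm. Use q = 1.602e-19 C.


Step 1: sigma = q * n * mu
Step 2: sigma = 1.602e-19 * 4.40e+16 * 958
Step 3: sigma = 6.753e+00 S/cm

6.753e+00


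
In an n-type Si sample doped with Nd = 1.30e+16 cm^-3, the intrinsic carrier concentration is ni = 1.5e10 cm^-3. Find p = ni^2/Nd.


Step 1: Since Nd >> ni, n ≈ Nd = 1.30e+16 cm^-3
Step 2: p = ni^2 / n = (1.5e10)^2 / 1.30e+16
Step 3: p = 2.25e20 / 1.30e+16 = 1.73e+04 cm^-3

1.73e+04


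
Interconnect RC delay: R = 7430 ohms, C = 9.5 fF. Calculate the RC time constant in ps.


Step 1: tau = R * C
Step 2: tau = 7430 * 9.5 fF = 7430 * 9.5e-15 F
Step 3: tau = 7.0585e-11 s = 70.585 ps

70.585


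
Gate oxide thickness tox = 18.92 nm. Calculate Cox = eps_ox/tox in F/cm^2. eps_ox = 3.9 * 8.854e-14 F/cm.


Step 1: eps_ox = 3.9 * 8.854e-14 = 3.45306e-13 F/cm
Step 2: tox in cm = 18.92 nm * 1e-7 = 1.8920e-06 cm
Step 3: Cox = 3.45306e-13 / 1.8920e-06 = 1.83e-07 F/cm^2

1.83e-07


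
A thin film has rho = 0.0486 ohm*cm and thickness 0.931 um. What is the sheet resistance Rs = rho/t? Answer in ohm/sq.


Step 1: Convert thickness to cm: t = 0.931 um = 9.3100e-05 cm
Step 2: Rs = rho / t = 0.0486 / 9.3100e-05
Step 3: Rs = 522.0 ohm/sq

522.0


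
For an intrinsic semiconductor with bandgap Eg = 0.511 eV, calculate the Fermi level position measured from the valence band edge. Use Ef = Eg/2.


Step 1: For an intrinsic semiconductor, the Fermi level sits at midgap.
Step 2: Ef = Eg / 2 = 0.511 / 2 = 0.2555 eV

0.2555


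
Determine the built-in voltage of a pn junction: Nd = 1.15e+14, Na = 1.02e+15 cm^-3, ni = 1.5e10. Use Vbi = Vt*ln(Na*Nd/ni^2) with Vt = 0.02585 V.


Step 1: Compute Na*Nd/ni^2 = 1.02e+15 * 1.15e+14 / (1.5e10)^2 = 5.2133e+08
Step 2: ln(5.2133e+08) = 20.0719
Step 3: Vbi = 0.02585 * 20.0719 = 0.519 V

0.519


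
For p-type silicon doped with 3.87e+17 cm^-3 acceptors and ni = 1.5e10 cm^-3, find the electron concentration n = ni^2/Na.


Step 1: Majority hole concentration p ≈ Na = 3.87e+17 cm^-3
Step 2: n = ni^2 / Na = (1.5e10)^2 / 3.87e+17
Step 3: n = 5.81e+02 cm^-3

5.81e+02


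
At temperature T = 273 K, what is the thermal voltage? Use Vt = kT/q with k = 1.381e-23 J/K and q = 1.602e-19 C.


Step 1: kT = 1.381e-23 * 273 = 3.77013e-21 J
Step 2: Vt = kT/q = 3.77013e-21 / 1.602e-19
Step 3: Vt = 0.02353 V

0.02353


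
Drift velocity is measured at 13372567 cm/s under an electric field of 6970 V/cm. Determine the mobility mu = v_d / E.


Step 1: mu = v_d / E
Step 2: mu = 13372567 / 6970
Step 3: mu = 1918.59 cm^2/(V*s)

1918.59


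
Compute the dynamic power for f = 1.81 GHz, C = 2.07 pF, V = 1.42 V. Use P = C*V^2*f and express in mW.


Step 1: V^2 = 1.42^2 = 2.0164 V^2
Step 2: P = C*V^2*f = 2.07e-12 F * 2.0164 * 1.81e9 Hz
Step 3: P = 7.55484588e-03 W
Step 4: P = 7.555 mW

7.555


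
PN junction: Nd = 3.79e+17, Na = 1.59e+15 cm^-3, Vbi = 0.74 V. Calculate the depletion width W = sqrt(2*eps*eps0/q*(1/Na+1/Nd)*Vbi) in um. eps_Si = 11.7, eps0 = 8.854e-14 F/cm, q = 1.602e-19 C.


Step 1: 1/Na + 1/Nd = 1/1.59e+15 + 1/3.79e+17 = 6.31569e-16
Step 2: 2*eps*eps0/q = 2*11.7*8.854e-14/1.602e-19 = 1.293281e+07
Step 3: W^2 = 1.293281e+07 * 6.31569e-16 * 0.74 = 6.04429e-09
Step 4: W = sqrt(6.04429e-09) = 7.775e-05 cm = 0.7775 um

0.7775


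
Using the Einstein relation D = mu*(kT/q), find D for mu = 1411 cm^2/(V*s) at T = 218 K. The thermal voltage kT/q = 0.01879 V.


Step 1: D = mu * (kT/q)
Step 2: D = 1411 * 0.01879
Step 3: D = 26.51 cm^2/s

26.51


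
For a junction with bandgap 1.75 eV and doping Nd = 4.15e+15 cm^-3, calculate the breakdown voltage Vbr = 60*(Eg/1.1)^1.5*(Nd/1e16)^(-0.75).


Step 1: Eg/1.1 = 1.75/1.1 = 1.590909
Step 2: (Eg/1.1)^1.5 = 1.590909^1.5 = 2.006633
Step 3: (Nd/1e16)^(-0.75) = (0.415)^(-0.75) = 1.934033
Step 4: Vbr = 60 * 2.006633 * 1.934033 = 232.9 V

232.9


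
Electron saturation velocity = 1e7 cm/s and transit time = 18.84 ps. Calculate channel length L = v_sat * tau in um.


Step 1: tau in seconds = 18.84 ps * 1e-12 = 1.8840e-11 s
Step 2: L = v_sat * tau = 1e7 * 1.8840e-11 = 1.8840e-04 cm
Step 3: L in um = 1.8840e-04 * 1e4 = 1.884 um

1.884


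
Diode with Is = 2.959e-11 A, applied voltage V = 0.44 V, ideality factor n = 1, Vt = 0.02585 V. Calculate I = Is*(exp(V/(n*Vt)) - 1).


Step 1: V/(n*Vt) = 0.44/(1*0.02585) = 17.0213
Step 2: exp(17.0213) = 2.4675e+07
Step 3: I = 2.959e-11 * (2.4675e+07 - 1) = 7.30e-04 A

7.30e-04


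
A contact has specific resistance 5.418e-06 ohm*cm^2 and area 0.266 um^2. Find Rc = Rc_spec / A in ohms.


Step 1: Convert area to cm^2: 0.266 um^2 = 2.6600e-09 cm^2
Step 2: Rc = Rc_spec / A = 5.418e-06 / 2.6600e-09
Step 3: Rc = 2.04e+03 ohms

2.04e+03


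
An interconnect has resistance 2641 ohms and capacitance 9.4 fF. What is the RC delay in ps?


Step 1: tau = R * C
Step 2: tau = 2641 * 9.4 fF = 2641 * 9.4e-15 F
Step 3: tau = 2.48254e-11 s = 24.8254 ps

24.8254


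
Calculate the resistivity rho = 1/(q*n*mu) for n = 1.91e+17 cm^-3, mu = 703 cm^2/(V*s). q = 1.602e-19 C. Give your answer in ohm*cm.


Step 1: sigma = q * n * mu = 1.602e-19 * 1.91e+17 * 703 = 2.15105e+01 S/cm
Step 2: rho = 1 / sigma = 1 / 2.15105e+01 = 0.04649 ohm*cm

0.04649


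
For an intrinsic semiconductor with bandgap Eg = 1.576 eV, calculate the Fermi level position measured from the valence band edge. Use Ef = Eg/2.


Step 1: For an intrinsic semiconductor, the Fermi level sits at midgap.
Step 2: Ef = Eg / 2 = 1.576 / 2 = 0.788 eV

0.788


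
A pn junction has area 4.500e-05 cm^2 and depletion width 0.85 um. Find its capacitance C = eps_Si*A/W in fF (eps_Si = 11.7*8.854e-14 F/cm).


Step 1: eps_Si = 11.7 * 8.854e-14 = 1.035918e-12 F/cm
Step 2: W in cm = 0.85 * 1e-4 = 8.50e-05 cm
Step 3: C = 1.035918e-12 * 4.500e-05 / 8.50e-05 = 5.484272e-13 F
Step 4: C = 548.43 fF

548.43


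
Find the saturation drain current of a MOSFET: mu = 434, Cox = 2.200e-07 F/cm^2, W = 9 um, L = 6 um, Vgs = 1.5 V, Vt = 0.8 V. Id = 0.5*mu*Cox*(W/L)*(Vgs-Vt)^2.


Step 1: Overdrive voltage Vov = Vgs - Vt = 1.5 - 0.8 = 0.7 V
Step 2: W/L = 9/6 = 1.5
Step 3: Id = 0.5 * 434 * 2.200e-07 * 1.5 * 0.7^2
Step 4: Id = 3.51e-05 A

3.51e-05


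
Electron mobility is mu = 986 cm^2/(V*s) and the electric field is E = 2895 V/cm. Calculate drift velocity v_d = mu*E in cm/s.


Step 1: v_d = mu * E
Step 2: v_d = 986 * 2895 = 2854470
Step 3: v_d = 2.85e+06 cm/s

2.85e+06


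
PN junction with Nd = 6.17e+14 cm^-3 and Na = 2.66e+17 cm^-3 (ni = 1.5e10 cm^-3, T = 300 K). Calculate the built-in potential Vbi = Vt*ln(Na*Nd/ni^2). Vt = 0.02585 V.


Step 1: Compute Na*Nd/ni^2 = 2.66e+17 * 6.17e+14 / (1.5e10)^2 = 7.2943e+11
Step 2: ln(7.2943e+11) = 27.3155
Step 3: Vbi = 0.02585 * 27.3155 = 0.706 V

0.706


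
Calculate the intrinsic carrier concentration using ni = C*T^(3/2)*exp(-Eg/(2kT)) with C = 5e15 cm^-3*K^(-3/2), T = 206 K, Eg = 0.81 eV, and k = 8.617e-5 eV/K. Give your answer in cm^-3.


Step 1: Compute kT = 8.617e-5 * 206 = 0.01775102 eV
Step 2: Exponent = -Eg/(2kT) = -0.81/(2*0.01775102) = -22.81559
Step 3: T^(3/2) = 206^1.5 = 2956.66
Step 4: ni = 5e15 * 2956.66 * exp(-22.81559) = 1.82e+09 cm^-3

1.82e+09


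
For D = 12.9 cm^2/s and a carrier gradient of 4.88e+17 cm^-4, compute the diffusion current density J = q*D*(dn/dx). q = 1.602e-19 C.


Step 1: J = q * D * (dn/dx)
Step 2: J = 1.602e-19 * 12.9 * 4.88e+17
Step 3: J = 1.01e+00 A/cm^2

1.01e+00


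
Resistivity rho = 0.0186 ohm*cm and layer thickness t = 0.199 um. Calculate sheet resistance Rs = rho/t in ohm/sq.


Step 1: Convert thickness to cm: t = 0.199 um = 1.9900e-05 cm
Step 2: Rs = rho / t = 0.0186 / 1.9900e-05
Step 3: Rs = 934.7 ohm/sq

934.7


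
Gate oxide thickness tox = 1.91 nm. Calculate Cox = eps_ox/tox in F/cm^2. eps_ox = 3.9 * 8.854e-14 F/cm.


Step 1: eps_ox = 3.9 * 8.854e-14 = 3.45306e-13 F/cm
Step 2: tox in cm = 1.91 nm * 1e-7 = 1.9100e-07 cm
Step 3: Cox = 3.45306e-13 / 1.9100e-07 = 1.81e-06 F/cm^2

1.81e-06


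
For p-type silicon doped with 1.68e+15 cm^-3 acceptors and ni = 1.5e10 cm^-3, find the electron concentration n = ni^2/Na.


Step 1: Majority hole concentration p ≈ Na = 1.68e+15 cm^-3
Step 2: n = ni^2 / Na = (1.5e10)^2 / 1.68e+15
Step 3: n = 1.34e+05 cm^-3

1.34e+05


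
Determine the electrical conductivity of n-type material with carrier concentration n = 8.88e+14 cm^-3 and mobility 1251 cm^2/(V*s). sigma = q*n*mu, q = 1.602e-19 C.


Step 1: sigma = q * n * mu
Step 2: sigma = 1.602e-19 * 8.88e+14 * 1251
Step 3: sigma = 1.780e-01 S/cm

1.780e-01


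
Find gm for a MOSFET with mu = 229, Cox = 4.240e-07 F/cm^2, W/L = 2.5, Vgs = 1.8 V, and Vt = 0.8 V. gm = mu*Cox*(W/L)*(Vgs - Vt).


Step 1: Vov = Vgs - Vt = 1.8 - 0.8 = 1.0 V
Step 2: gm = mu * Cox * (W/L) * Vov
Step 3: gm = 229 * 4.240e-07 * 2.5 * 1.0 = 2.43e-04 S

2.43e-04


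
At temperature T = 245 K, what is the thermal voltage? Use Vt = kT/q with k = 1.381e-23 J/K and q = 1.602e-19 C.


Step 1: kT = 1.381e-23 * 245 = 3.38345e-21 J
Step 2: Vt = kT/q = 3.38345e-21 / 1.602e-19
Step 3: Vt = 0.02112 V

0.02112


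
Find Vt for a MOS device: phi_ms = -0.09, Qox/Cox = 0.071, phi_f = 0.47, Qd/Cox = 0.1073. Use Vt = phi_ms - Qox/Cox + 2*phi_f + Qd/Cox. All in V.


Step 1: Vt = phi_ms - Qox/Cox + 2*phi_f + Qd/Cox
Step 2: Vt = -0.09 - 0.071 + 2*0.47 + 0.1073
Step 3: Vt = -0.09 - 0.071 + 0.94 + 0.1073
Step 4: Vt = 0.8863 V

0.8863


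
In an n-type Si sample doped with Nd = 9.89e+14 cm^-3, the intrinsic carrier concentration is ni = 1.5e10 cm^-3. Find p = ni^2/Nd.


Step 1: Since Nd >> ni, n ≈ Nd = 9.89e+14 cm^-3
Step 2: p = ni^2 / n = (1.5e10)^2 / 9.89e+14
Step 3: p = 2.25e20 / 9.89e+14 = 2.28e+05 cm^-3

2.28e+05


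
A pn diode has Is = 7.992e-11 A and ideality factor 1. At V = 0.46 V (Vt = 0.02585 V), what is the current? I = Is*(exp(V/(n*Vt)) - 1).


Step 1: V/(n*Vt) = 0.46/(1*0.02585) = 17.7950
Step 2: exp(17.7950) = 5.3490e+07
Step 3: I = 7.992e-11 * (5.3490e+07 - 1) = 4.27e-03 A

4.27e-03


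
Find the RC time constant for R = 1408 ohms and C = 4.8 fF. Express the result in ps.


Step 1: tau = R * C
Step 2: tau = 1408 * 4.8 fF = 1408 * 4.8e-15 F
Step 3: tau = 6.7584e-12 s = 6.7584 ps

6.7584


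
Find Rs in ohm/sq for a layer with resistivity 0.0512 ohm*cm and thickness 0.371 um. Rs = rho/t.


Step 1: Convert thickness to cm: t = 0.371 um = 3.7100e-05 cm
Step 2: Rs = rho / t = 0.0512 / 3.7100e-05
Step 3: Rs = 1380.1 ohm/sq

1380.1


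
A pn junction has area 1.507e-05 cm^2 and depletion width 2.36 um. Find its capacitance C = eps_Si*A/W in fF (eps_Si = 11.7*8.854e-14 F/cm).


Step 1: eps_Si = 11.7 * 8.854e-14 = 1.035918e-12 F/cm
Step 2: W in cm = 2.36 * 1e-4 = 2.36e-04 cm
Step 3: C = 1.035918e-12 * 1.507e-05 / 2.36e-04 = 6.614951e-14 F
Step 4: C = 66.15 fF

66.15


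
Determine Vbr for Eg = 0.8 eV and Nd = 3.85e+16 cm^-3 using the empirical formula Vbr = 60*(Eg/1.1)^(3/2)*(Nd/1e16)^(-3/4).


Step 1: Eg/1.1 = 0.8/1.1 = 0.727273
Step 2: (Eg/1.1)^1.5 = 0.727273^1.5 = 0.620221
Step 3: (Nd/1e16)^(-0.75) = (3.85)^(-0.75) = 0.363835
Step 4: Vbr = 60 * 0.620221 * 0.363835 = 13.5 V

13.5


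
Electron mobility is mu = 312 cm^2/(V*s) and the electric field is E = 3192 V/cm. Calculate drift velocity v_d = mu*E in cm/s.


Step 1: v_d = mu * E
Step 2: v_d = 312 * 3192 = 995904
Step 3: v_d = 9.96e+05 cm/s

9.96e+05


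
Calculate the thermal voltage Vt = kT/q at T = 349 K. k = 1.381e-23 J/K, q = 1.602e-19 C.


Step 1: kT = 1.381e-23 * 349 = 4.81969e-21 J
Step 2: Vt = kT/q = 4.81969e-21 / 1.602e-19
Step 3: Vt = 0.03009 V

0.03009


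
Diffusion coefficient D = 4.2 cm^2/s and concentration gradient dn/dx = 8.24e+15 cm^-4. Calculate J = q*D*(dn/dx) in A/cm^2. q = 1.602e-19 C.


Step 1: J = q * D * (dn/dx)
Step 2: J = 1.602e-19 * 4.2 * 8.24e+15
Step 3: J = 5.54e-03 A/cm^2

5.54e-03


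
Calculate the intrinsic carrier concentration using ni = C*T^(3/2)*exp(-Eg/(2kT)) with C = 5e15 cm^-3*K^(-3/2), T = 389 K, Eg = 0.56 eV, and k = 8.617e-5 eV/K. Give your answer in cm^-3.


Step 1: Compute kT = 8.617e-5 * 389 = 0.03352013 eV
Step 2: Exponent = -Eg/(2kT) = -0.56/(2*0.03352013) = -8.35319
Step 3: T^(3/2) = 389^1.5 = 7672.28
Step 4: ni = 5e15 * 7672.28 * exp(-8.35319) = 9.04e+15 cm^-3

9.04e+15


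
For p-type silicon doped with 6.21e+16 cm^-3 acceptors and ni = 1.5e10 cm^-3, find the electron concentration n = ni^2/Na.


Step 1: Majority hole concentration p ≈ Na = 6.21e+16 cm^-3
Step 2: n = ni^2 / Na = (1.5e10)^2 / 6.21e+16
Step 3: n = 3.62e+03 cm^-3

3.62e+03


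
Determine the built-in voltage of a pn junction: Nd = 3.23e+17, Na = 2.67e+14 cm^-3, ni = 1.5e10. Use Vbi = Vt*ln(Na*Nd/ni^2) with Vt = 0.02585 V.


Step 1: Compute Na*Nd/ni^2 = 2.67e+14 * 3.23e+17 / (1.5e10)^2 = 3.8329e+11
Step 2: ln(3.8329e+11) = 26.6721
Step 3: Vbi = 0.02585 * 26.6721 = 0.689 V

0.689


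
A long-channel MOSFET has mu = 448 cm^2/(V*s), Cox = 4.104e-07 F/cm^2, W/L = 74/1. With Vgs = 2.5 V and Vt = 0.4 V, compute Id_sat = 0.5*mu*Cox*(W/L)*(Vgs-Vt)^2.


Step 1: Overdrive voltage Vov = Vgs - Vt = 2.5 - 0.4 = 2.1 V
Step 2: W/L = 74/1 = 74
Step 3: Id = 0.5 * 448 * 4.104e-07 * 74 * 2.1^2
Step 4: Id = 3.00e-02 A

3.00e-02


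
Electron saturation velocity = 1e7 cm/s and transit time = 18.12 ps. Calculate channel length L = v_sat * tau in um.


Step 1: tau in seconds = 18.12 ps * 1e-12 = 1.8120e-11 s
Step 2: L = v_sat * tau = 1e7 * 1.8120e-11 = 1.8120e-04 cm
Step 3: L in um = 1.8120e-04 * 1e4 = 1.812 um

1.812


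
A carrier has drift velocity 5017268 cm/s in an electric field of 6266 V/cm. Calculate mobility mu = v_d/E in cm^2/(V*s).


Step 1: mu = v_d / E
Step 2: mu = 5017268 / 6266
Step 3: mu = 800.71 cm^2/(V*s)

800.71


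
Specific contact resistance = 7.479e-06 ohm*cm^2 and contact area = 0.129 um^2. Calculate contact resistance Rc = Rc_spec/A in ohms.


Step 1: Convert area to cm^2: 0.129 um^2 = 1.2900e-09 cm^2
Step 2: Rc = Rc_spec / A = 7.479e-06 / 1.2900e-09
Step 3: Rc = 5.80e+03 ohms

5.80e+03


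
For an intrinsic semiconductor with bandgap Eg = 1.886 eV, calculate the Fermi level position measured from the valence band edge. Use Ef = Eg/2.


Step 1: For an intrinsic semiconductor, the Fermi level sits at midgap.
Step 2: Ef = Eg / 2 = 1.886 / 2 = 0.943 eV

0.943


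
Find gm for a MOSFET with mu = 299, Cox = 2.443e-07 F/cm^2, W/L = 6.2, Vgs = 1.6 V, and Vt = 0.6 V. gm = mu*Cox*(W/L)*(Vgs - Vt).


Step 1: Vov = Vgs - Vt = 1.6 - 0.6 = 1.0 V
Step 2: gm = mu * Cox * (W/L) * Vov
Step 3: gm = 299 * 2.443e-07 * 6.2 * 1.0 = 4.53e-04 S

4.53e-04


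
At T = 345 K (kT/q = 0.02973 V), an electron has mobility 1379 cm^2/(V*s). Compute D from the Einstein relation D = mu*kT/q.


Step 1: D = mu * (kT/q)
Step 2: D = 1379 * 0.02973
Step 3: D = 41.0 cm^2/s

41.0


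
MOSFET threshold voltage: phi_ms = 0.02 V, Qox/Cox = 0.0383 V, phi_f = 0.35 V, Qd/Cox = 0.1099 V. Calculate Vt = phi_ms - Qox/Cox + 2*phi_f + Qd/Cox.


Step 1: Vt = phi_ms - Qox/Cox + 2*phi_f + Qd/Cox
Step 2: Vt = 0.02 - 0.0383 + 2*0.35 + 0.1099
Step 3: Vt = 0.02 - 0.0383 + 0.7 + 0.1099
Step 4: Vt = 0.7916 V

0.7916


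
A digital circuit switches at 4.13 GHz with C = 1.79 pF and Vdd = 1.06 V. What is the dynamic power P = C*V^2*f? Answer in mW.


Step 1: V^2 = 1.06^2 = 1.1236 V^2
Step 2: P = C*V^2*f = 1.79e-12 F * 1.1236 * 4.13e9 Hz
Step 3: P = 8.30643772e-03 W
Step 4: P = 8.306 mW

8.306


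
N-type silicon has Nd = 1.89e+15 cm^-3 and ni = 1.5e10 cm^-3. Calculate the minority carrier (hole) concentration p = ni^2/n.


Step 1: Since Nd >> ni, n ≈ Nd = 1.89e+15 cm^-3
Step 2: p = ni^2 / n = (1.5e10)^2 / 1.89e+15
Step 3: p = 2.25e20 / 1.89e+15 = 1.19e+05 cm^-3

1.19e+05


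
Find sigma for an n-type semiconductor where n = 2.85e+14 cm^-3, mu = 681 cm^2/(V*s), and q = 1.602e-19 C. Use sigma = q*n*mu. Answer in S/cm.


Step 1: sigma = q * n * mu
Step 2: sigma = 1.602e-19 * 2.85e+14 * 681
Step 3: sigma = 3.109e-02 S/cm

3.109e-02


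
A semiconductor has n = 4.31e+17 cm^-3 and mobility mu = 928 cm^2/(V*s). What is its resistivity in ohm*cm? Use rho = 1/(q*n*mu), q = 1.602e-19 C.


Step 1: sigma = q * n * mu = 1.602e-19 * 4.31e+17 * 928 = 6.40749e+01 S/cm
Step 2: rho = 1 / sigma = 1 / 6.40749e+01 = 0.01561 ohm*cm

0.01561


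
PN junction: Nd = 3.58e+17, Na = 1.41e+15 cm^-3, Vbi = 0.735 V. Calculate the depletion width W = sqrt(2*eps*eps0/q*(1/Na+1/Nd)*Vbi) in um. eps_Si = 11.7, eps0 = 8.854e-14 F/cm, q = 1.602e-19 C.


Step 1: 1/Na + 1/Nd = 1/1.41e+15 + 1/3.58e+17 = 7.12013e-16
Step 2: 2*eps*eps0/q = 2*11.7*8.854e-14/1.602e-19 = 1.293281e+07
Step 3: W^2 = 1.293281e+07 * 7.12013e-16 * 0.735 = 6.76812e-09
Step 4: W = sqrt(6.76812e-09) = 8.227e-05 cm = 0.8227 um

0.8227


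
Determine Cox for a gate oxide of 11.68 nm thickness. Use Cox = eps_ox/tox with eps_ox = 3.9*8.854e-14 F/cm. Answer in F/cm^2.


Step 1: eps_ox = 3.9 * 8.854e-14 = 3.45306e-13 F/cm
Step 2: tox in cm = 11.68 nm * 1e-7 = 1.1680e-06 cm
Step 3: Cox = 3.45306e-13 / 1.1680e-06 = 2.96e-07 F/cm^2

2.96e-07


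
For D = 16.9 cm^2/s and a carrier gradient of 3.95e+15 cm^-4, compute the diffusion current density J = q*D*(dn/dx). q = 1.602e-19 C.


Step 1: J = q * D * (dn/dx)
Step 2: J = 1.602e-19 * 16.9 * 3.95e+15
Step 3: J = 1.07e-02 A/cm^2

1.07e-02


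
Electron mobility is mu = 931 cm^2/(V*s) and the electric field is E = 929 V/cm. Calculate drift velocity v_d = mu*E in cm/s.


Step 1: v_d = mu * E
Step 2: v_d = 931 * 929 = 864899
Step 3: v_d = 8.65e+05 cm/s

8.65e+05


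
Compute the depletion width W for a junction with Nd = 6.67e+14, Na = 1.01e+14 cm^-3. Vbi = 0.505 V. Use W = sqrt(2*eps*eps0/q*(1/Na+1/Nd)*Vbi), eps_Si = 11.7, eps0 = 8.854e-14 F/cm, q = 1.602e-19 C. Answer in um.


Step 1: 1/Na + 1/Nd = 1/1.01e+14 + 1/6.67e+14 = 1.14002e-14
Step 2: 2*eps*eps0/q = 2*11.7*8.854e-14/1.602e-19 = 1.293281e+07
Step 3: W^2 = 1.293281e+07 * 1.14002e-14 * 0.505 = 7.44555e-08
Step 4: W = sqrt(7.44555e-08) = 2.729e-04 cm = 2.729 um

2.729


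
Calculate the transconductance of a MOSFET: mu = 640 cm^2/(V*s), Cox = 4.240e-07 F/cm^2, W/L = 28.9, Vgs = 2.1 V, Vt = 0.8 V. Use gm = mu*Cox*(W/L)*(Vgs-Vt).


Step 1: Vov = Vgs - Vt = 2.1 - 0.8 = 1.3 V
Step 2: gm = mu * Cox * (W/L) * Vov
Step 3: gm = 640 * 4.240e-07 * 28.9 * 1.3 = 1.02e-02 S

1.02e-02


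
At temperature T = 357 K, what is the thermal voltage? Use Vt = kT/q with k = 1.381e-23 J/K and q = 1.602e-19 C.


Step 1: kT = 1.381e-23 * 357 = 4.93017e-21 J
Step 2: Vt = kT/q = 4.93017e-21 / 1.602e-19
Step 3: Vt = 0.03078 V

0.03078


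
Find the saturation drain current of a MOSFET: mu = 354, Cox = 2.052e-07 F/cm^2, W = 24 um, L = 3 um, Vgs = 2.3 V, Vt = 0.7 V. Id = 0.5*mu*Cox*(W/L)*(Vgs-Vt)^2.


Step 1: Overdrive voltage Vov = Vgs - Vt = 2.3 - 0.7 = 1.6 V
Step 2: W/L = 24/3 = 8
Step 3: Id = 0.5 * 354 * 2.052e-07 * 8 * 1.6^2
Step 4: Id = 7.44e-04 A

7.44e-04


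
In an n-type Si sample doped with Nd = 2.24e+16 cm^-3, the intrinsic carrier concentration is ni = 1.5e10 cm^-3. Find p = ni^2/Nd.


Step 1: Since Nd >> ni, n ≈ Nd = 2.24e+16 cm^-3
Step 2: p = ni^2 / n = (1.5e10)^2 / 2.24e+16
Step 3: p = 2.25e20 / 2.24e+16 = 1.00e+04 cm^-3

1.00e+04


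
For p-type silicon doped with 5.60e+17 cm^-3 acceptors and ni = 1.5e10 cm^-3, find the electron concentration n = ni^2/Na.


Step 1: Majority hole concentration p ≈ Na = 5.60e+17 cm^-3
Step 2: n = ni^2 / Na = (1.5e10)^2 / 5.60e+17
Step 3: n = 4.02e+02 cm^-3

4.02e+02


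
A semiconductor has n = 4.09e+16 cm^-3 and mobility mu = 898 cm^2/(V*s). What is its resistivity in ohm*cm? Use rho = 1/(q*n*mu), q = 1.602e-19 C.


Step 1: sigma = q * n * mu = 1.602e-19 * 4.09e+16 * 898 = 5.88386e+00 S/cm
Step 2: rho = 1 / sigma = 1 / 5.88386e+00 = 0.17 ohm*cm

0.17


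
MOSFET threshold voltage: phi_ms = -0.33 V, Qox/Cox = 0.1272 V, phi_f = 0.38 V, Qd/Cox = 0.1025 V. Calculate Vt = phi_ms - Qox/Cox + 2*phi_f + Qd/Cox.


Step 1: Vt = phi_ms - Qox/Cox + 2*phi_f + Qd/Cox
Step 2: Vt = -0.33 - 0.1272 + 2*0.38 + 0.1025
Step 3: Vt = -0.33 - 0.1272 + 0.76 + 0.1025
Step 4: Vt = 0.4053 V

0.4053


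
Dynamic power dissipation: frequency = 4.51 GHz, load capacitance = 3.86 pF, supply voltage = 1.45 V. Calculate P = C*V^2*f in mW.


Step 1: V^2 = 1.45^2 = 2.1025 V^2
Step 2: P = C*V^2*f = 3.86e-12 F * 2.1025 * 4.51e9 Hz
Step 3: P = 3.66015815e-02 W
Step 4: P = 36.602 mW

36.602


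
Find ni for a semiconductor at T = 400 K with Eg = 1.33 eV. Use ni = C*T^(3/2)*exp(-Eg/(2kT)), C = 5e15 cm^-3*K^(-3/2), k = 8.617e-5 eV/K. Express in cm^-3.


Step 1: Compute kT = 8.617e-5 * 400 = 0.034468 eV
Step 2: Exponent = -Eg/(2kT) = -1.33/(2*0.034468) = -19.29326
Step 3: T^(3/2) = 400^1.5 = 8000.00
Step 4: ni = 5e15 * 8000.00 * exp(-19.29326) = 1.67e+11 cm^-3

1.67e+11


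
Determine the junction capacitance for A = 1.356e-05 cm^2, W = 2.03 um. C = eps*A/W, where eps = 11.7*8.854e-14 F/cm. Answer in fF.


Step 1: eps_Si = 11.7 * 8.854e-14 = 1.035918e-12 F/cm
Step 2: W in cm = 2.03 * 1e-4 = 2.03e-04 cm
Step 3: C = 1.035918e-12 * 1.356e-05 / 2.03e-04 = 6.919728e-14 F
Step 4: C = 69.2 fF

69.2


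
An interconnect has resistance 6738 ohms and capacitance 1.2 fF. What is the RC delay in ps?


Step 1: tau = R * C
Step 2: tau = 6738 * 1.2 fF = 6738 * 1.2e-15 F
Step 3: tau = 8.0856e-12 s = 8.0856 ps

8.0856


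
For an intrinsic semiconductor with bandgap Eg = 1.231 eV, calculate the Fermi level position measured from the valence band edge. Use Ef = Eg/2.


Step 1: For an intrinsic semiconductor, the Fermi level sits at midgap.
Step 2: Ef = Eg / 2 = 1.231 / 2 = 0.6155 eV

0.6155


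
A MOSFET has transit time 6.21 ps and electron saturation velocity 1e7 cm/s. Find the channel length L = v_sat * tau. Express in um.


Step 1: tau in seconds = 6.21 ps * 1e-12 = 6.2100e-12 s
Step 2: L = v_sat * tau = 1e7 * 6.2100e-12 = 6.2100e-05 cm
Step 3: L in um = 6.2100e-05 * 1e4 = 0.621 um

0.621


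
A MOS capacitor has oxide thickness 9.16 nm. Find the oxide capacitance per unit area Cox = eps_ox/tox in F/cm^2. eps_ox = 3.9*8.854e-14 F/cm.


Step 1: eps_ox = 3.9 * 8.854e-14 = 3.45306e-13 F/cm
Step 2: tox in cm = 9.16 nm * 1e-7 = 9.1600e-07 cm
Step 3: Cox = 3.45306e-13 / 9.1600e-07 = 3.77e-07 F/cm^2

3.77e-07


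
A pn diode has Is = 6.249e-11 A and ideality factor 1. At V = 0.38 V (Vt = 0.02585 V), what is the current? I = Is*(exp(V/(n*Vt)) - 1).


Step 1: V/(n*Vt) = 0.38/(1*0.02585) = 14.7002
Step 2: exp(14.7002) = 2.4222e+06
Step 3: I = 6.249e-11 * (2.4222e+06 - 1) = 1.51e-04 A

1.51e-04


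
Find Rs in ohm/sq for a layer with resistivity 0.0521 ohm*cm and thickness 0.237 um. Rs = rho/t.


Step 1: Convert thickness to cm: t = 0.237 um = 2.3700e-05 cm
Step 2: Rs = rho / t = 0.0521 / 2.3700e-05
Step 3: Rs = 2198.3 ohm/sq

2198.3


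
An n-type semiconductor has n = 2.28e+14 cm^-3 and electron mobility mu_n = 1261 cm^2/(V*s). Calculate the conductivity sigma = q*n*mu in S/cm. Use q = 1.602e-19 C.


Step 1: sigma = q * n * mu
Step 2: sigma = 1.602e-19 * 2.28e+14 * 1261
Step 3: sigma = 4.606e-02 S/cm

4.606e-02


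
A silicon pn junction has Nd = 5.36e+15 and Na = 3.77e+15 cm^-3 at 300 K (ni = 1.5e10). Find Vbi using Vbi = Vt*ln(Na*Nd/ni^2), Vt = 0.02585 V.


Step 1: Compute Na*Nd/ni^2 = 3.77e+15 * 5.36e+15 / (1.5e10)^2 = 8.9810e+10
Step 2: ln(8.9810e+10) = 25.2210
Step 3: Vbi = 0.02585 * 25.2210 = 0.652 V

0.652


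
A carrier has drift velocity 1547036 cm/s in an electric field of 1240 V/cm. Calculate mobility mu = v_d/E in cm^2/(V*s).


Step 1: mu = v_d / E
Step 2: mu = 1547036 / 1240
Step 3: mu = 1247.61 cm^2/(V*s)

1247.61


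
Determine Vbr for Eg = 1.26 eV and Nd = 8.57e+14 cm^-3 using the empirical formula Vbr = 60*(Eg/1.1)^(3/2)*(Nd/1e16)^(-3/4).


Step 1: Eg/1.1 = 1.26/1.1 = 1.145455
Step 2: (Eg/1.1)^1.5 = 1.145455^1.5 = 1.225934
Step 3: (Nd/1e16)^(-0.75) = (0.0857)^(-0.75) = 6.313416
Step 4: Vbr = 60 * 1.225934 * 6.313416 = 464.4 V

464.4


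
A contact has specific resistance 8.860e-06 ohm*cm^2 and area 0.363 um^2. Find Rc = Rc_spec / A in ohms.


Step 1: Convert area to cm^2: 0.363 um^2 = 3.6300e-09 cm^2
Step 2: Rc = Rc_spec / A = 8.860e-06 / 3.6300e-09
Step 3: Rc = 2.44e+03 ohms

2.44e+03


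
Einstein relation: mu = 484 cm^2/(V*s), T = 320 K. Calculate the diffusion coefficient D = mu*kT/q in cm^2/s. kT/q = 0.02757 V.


Step 1: D = mu * (kT/q)
Step 2: D = 484 * 0.02757
Step 3: D = 13.34 cm^2/s

13.34


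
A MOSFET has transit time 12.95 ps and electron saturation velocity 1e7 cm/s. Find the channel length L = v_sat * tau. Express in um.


Step 1: tau in seconds = 12.95 ps * 1e-12 = 1.2950e-11 s
Step 2: L = v_sat * tau = 1e7 * 1.2950e-11 = 1.2950e-04 cm
Step 3: L in um = 1.2950e-04 * 1e4 = 1.295 um

1.295


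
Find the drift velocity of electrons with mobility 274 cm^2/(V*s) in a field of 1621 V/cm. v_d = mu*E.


Step 1: v_d = mu * E
Step 2: v_d = 274 * 1621 = 444154
Step 3: v_d = 4.44e+05 cm/s

4.44e+05


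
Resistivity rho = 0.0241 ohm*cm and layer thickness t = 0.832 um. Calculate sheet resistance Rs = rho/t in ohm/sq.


Step 1: Convert thickness to cm: t = 0.832 um = 8.3200e-05 cm
Step 2: Rs = rho / t = 0.0241 / 8.3200e-05
Step 3: Rs = 289.7 ohm/sq

289.7


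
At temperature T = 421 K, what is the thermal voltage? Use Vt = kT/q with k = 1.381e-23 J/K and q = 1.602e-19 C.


Step 1: kT = 1.381e-23 * 421 = 5.81401e-21 J
Step 2: Vt = kT/q = 5.81401e-21 / 1.602e-19
Step 3: Vt = 0.03629 V

0.03629


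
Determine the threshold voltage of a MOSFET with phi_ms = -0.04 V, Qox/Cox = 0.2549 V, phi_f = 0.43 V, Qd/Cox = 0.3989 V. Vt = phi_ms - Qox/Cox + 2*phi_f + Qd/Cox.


Step 1: Vt = phi_ms - Qox/Cox + 2*phi_f + Qd/Cox
Step 2: Vt = -0.04 - 0.2549 + 2*0.43 + 0.3989
Step 3: Vt = -0.04 - 0.2549 + 0.86 + 0.3989
Step 4: Vt = 0.964 V

0.964


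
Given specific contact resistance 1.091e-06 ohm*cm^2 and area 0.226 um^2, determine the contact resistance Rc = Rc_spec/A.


Step 1: Convert area to cm^2: 0.226 um^2 = 2.2600e-09 cm^2
Step 2: Rc = Rc_spec / A = 1.091e-06 / 2.2600e-09
Step 3: Rc = 4.83e+02 ohms

4.83e+02


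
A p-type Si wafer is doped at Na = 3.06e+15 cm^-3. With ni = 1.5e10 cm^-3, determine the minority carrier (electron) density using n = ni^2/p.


Step 1: Majority hole concentration p ≈ Na = 3.06e+15 cm^-3
Step 2: n = ni^2 / Na = (1.5e10)^2 / 3.06e+15
Step 3: n = 7.35e+04 cm^-3

7.35e+04


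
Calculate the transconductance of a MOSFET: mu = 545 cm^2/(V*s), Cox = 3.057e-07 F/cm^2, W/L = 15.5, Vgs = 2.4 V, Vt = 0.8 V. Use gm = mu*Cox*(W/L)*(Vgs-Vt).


Step 1: Vov = Vgs - Vt = 2.4 - 0.8 = 1.6 V
Step 2: gm = mu * Cox * (W/L) * Vov
Step 3: gm = 545 * 3.057e-07 * 15.5 * 1.6 = 4.13e-03 S

4.13e-03


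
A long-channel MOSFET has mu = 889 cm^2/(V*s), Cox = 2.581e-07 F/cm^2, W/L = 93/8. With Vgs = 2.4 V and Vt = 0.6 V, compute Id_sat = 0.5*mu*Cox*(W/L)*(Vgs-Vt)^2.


Step 1: Overdrive voltage Vov = Vgs - Vt = 2.4 - 0.6 = 1.8 V
Step 2: W/L = 93/8 = 11.625
Step 3: Id = 0.5 * 889 * 2.581e-07 * 11.625 * 1.8^2
Step 4: Id = 4.32e-03 A

4.32e-03


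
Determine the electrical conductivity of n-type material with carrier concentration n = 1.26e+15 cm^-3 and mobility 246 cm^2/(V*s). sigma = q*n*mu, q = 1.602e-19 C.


Step 1: sigma = q * n * mu
Step 2: sigma = 1.602e-19 * 1.26e+15 * 246
Step 3: sigma = 4.966e-02 S/cm

4.966e-02


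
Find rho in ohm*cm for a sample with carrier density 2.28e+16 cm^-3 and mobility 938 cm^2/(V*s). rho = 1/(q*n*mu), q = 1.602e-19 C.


Step 1: sigma = q * n * mu = 1.602e-19 * 2.28e+16 * 938 = 3.42610e+00 S/cm
Step 2: rho = 1 / sigma = 1 / 3.42610e+00 = 0.2919 ohm*cm

0.2919


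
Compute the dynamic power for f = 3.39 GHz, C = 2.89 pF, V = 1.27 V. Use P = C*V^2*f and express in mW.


Step 1: V^2 = 1.27^2 = 1.6129 V^2
Step 2: P = C*V^2*f = 2.89e-12 F * 1.6129 * 3.39e9 Hz
Step 3: P = 1.580174259e-02 W
Step 4: P = 15.802 mW

15.802


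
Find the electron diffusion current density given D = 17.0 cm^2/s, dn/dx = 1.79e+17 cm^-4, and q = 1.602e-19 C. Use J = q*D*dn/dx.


Step 1: J = q * D * (dn/dx)
Step 2: J = 1.602e-19 * 17.0 * 1.79e+17
Step 3: J = 4.87e-01 A/cm^2

4.87e-01


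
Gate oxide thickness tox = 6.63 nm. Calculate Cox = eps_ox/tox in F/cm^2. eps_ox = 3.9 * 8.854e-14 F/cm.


Step 1: eps_ox = 3.9 * 8.854e-14 = 3.45306e-13 F/cm
Step 2: tox in cm = 6.63 nm * 1e-7 = 6.6300e-07 cm
Step 3: Cox = 3.45306e-13 / 6.6300e-07 = 5.21e-07 F/cm^2

5.21e-07


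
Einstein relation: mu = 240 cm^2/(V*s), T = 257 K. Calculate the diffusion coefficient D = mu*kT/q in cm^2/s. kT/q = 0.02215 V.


Step 1: D = mu * (kT/q)
Step 2: D = 240 * 0.02215
Step 3: D = 5.32 cm^2/s

5.32


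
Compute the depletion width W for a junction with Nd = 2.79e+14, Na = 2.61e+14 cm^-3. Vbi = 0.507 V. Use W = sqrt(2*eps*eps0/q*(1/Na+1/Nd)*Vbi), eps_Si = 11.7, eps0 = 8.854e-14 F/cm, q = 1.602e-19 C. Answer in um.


Step 1: 1/Na + 1/Nd = 1/2.61e+14 + 1/2.79e+14 = 7.41565e-15
Step 2: 2*eps*eps0/q = 2*11.7*8.854e-14/1.602e-19 = 1.293281e+07
Step 3: W^2 = 1.293281e+07 * 7.41565e-15 * 0.507 = 4.86239e-08
Step 4: W = sqrt(4.86239e-08) = 2.205e-04 cm = 2.205 um

2.205


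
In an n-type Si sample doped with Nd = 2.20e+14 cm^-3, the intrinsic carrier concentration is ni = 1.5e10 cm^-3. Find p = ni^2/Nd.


Step 1: Since Nd >> ni, n ≈ Nd = 2.20e+14 cm^-3
Step 2: p = ni^2 / n = (1.5e10)^2 / 2.20e+14
Step 3: p = 2.25e20 / 2.20e+14 = 1.02e+06 cm^-3

1.02e+06


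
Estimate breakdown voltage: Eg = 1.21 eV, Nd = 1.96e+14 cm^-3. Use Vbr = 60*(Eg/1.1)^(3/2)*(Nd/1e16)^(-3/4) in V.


Step 1: Eg/1.1 = 1.21/1.1 = 1.100000
Step 2: (Eg/1.1)^1.5 = 1.100000^1.5 = 1.153690
Step 3: (Nd/1e16)^(-0.75) = (0.0196)^(-0.75) = 19.090089
Step 4: Vbr = 60 * 1.153690 * 19.090089 = 1321.4 V

1321.4


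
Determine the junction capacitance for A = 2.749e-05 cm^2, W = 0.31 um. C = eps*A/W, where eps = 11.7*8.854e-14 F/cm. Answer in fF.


Step 1: eps_Si = 11.7 * 8.854e-14 = 1.035918e-12 F/cm
Step 2: W in cm = 0.31 * 1e-4 = 3.10e-05 cm
Step 3: C = 1.035918e-12 * 2.749e-05 / 3.10e-05 = 9.186253e-13 F
Step 4: C = 918.63 fF

918.63


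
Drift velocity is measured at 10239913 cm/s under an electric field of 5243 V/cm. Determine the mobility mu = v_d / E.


Step 1: mu = v_d / E
Step 2: mu = 10239913 / 5243
Step 3: mu = 1953.06 cm^2/(V*s)

1953.06


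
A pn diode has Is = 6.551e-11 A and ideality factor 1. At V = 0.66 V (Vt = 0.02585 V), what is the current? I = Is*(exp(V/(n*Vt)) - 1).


Step 1: V/(n*Vt) = 0.66/(1*0.02585) = 25.5319
Step 2: exp(25.5319) = 1.2256e+11
Step 3: I = 6.551e-11 * (1.2256e+11 - 1) = 8.03e+00 A

8.03e+00


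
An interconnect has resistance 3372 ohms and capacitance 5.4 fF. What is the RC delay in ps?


Step 1: tau = R * C
Step 2: tau = 3372 * 5.4 fF = 3372 * 5.4e-15 F
Step 3: tau = 1.82088e-11 s = 18.2088 ps

18.2088


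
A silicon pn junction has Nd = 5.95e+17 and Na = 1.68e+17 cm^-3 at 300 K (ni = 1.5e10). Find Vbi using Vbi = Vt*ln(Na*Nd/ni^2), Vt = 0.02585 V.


Step 1: Compute Na*Nd/ni^2 = 1.68e+17 * 5.95e+17 / (1.5e10)^2 = 4.4427e+14
Step 2: ln(4.4427e+14) = 33.7275
Step 3: Vbi = 0.02585 * 33.7275 = 0.872 V

0.872


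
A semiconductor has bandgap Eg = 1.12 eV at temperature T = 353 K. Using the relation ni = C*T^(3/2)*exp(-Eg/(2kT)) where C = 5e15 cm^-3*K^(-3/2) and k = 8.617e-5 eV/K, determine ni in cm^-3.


Step 1: Compute kT = 8.617e-5 * 353 = 0.03041801 eV
Step 2: Exponent = -Eg/(2kT) = -1.12/(2*0.03041801) = -18.41015
Step 3: T^(3/2) = 353^1.5 = 6632.27
Step 4: ni = 5e15 * 6632.27 * exp(-18.41015) = 3.35e+11 cm^-3

3.35e+11


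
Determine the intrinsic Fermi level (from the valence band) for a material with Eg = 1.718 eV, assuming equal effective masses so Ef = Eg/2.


Step 1: For an intrinsic semiconductor, the Fermi level sits at midgap.
Step 2: Ef = Eg / 2 = 1.718 / 2 = 0.859 eV

0.859


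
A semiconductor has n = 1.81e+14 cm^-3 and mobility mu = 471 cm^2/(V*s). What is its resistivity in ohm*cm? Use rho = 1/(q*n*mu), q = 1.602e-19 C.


Step 1: sigma = q * n * mu = 1.602e-19 * 1.81e+14 * 471 = 1.36572e-02 S/cm
Step 2: rho = 1 / sigma = 1 / 1.36572e-02 = 73.22 ohm*cm

73.22


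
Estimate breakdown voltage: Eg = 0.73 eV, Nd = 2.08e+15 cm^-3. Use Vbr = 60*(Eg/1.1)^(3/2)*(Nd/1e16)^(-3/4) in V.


Step 1: Eg/1.1 = 0.73/1.1 = 0.663636
Step 2: (Eg/1.1)^1.5 = 0.663636^1.5 = 0.540623
Step 3: (Nd/1e16)^(-0.75) = (0.208)^(-0.75) = 3.246777
Step 4: Vbr = 60 * 0.540623 * 3.246777 = 105.3 V

105.3


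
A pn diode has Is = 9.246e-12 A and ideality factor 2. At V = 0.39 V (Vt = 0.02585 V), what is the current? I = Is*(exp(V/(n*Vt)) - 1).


Step 1: V/(n*Vt) = 0.39/(2*0.02585) = 7.5435
Step 2: exp(7.5435) = 1.8884e+03
Step 3: I = 9.246e-12 * (1.8884e+03 - 1) = 1.75e-08 A

1.75e-08


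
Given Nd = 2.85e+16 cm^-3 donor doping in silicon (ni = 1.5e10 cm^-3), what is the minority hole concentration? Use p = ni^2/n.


Step 1: Since Nd >> ni, n ≈ Nd = 2.85e+16 cm^-3
Step 2: p = ni^2 / n = (1.5e10)^2 / 2.85e+16
Step 3: p = 2.25e20 / 2.85e+16 = 7.89e+03 cm^-3

7.89e+03


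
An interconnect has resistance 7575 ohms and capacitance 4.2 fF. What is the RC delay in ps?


Step 1: tau = R * C
Step 2: tau = 7575 * 4.2 fF = 7575 * 4.2e-15 F
Step 3: tau = 3.1815e-11 s = 31.815 ps

31.815


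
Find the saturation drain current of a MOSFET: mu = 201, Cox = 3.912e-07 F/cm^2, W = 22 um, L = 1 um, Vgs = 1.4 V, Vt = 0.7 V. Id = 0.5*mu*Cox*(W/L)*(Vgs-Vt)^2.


Step 1: Overdrive voltage Vov = Vgs - Vt = 1.4 - 0.7 = 0.7 V
Step 2: W/L = 22/1 = 22
Step 3: Id = 0.5 * 201 * 3.912e-07 * 22 * 0.7^2
Step 4: Id = 4.24e-04 A

4.24e-04


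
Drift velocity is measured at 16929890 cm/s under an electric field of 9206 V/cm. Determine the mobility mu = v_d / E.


Step 1: mu = v_d / E
Step 2: mu = 16929890 / 9206
Step 3: mu = 1839.01 cm^2/(V*s)

1839.01


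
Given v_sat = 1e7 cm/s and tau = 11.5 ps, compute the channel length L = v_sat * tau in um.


Step 1: tau in seconds = 11.5 ps * 1e-12 = 1.1500e-11 s
Step 2: L = v_sat * tau = 1e7 * 1.1500e-11 = 1.1500e-04 cm
Step 3: L in um = 1.1500e-04 * 1e4 = 1.15 um

1.15


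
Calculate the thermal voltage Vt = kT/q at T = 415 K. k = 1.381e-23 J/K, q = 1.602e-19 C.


Step 1: kT = 1.381e-23 * 415 = 5.73115e-21 J
Step 2: Vt = kT/q = 5.73115e-21 / 1.602e-19
Step 3: Vt = 0.03577 V

0.03577


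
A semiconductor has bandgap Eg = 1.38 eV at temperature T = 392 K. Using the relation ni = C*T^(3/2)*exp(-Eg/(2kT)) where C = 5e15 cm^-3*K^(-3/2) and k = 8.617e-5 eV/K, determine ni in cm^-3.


Step 1: Compute kT = 8.617e-5 * 392 = 0.03377864 eV
Step 2: Exponent = -Eg/(2kT) = -1.38/(2*0.03377864) = -20.42711
Step 3: T^(3/2) = 392^1.5 = 7761.20
Step 4: ni = 5e15 * 7761.20 * exp(-20.42711) = 5.22e+10 cm^-3

5.22e+10
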